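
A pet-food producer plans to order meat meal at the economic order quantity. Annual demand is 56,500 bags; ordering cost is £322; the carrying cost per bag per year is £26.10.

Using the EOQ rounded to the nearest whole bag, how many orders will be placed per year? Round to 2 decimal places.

2DS/H = 2·56,500·322/26.1 = 1,394,099.62
EOQ = √1,394,099.62 ≈ 1,180.72 → Q = 1,181
N = D/Q = 56,500/1,181 ≈ 47.841 orders/yr

47.84 orders per year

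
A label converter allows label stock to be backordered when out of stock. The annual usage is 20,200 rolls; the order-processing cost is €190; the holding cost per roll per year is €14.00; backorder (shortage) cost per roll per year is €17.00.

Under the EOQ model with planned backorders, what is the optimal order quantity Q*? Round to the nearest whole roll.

Q* = √(2DS/H) · √((H + b)/b)
   = √(2 × 20,200 × 190 / 14) · √((14 + 17) / 17)
   = 740.463 × 1.3504 ≈ 999.91

1,000 rolls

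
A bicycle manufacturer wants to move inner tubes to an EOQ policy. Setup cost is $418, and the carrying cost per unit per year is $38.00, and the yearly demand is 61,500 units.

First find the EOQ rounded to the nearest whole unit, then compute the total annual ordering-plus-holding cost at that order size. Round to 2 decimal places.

Q* = √(2·D·S / H) = √(2·61,500·418 / 38) = √1,353,000.0 ≈ 1,163.19 → Q = 1,163 units
Orders/yr = 61,500/1,163 = 52.880; ordering cost = 52.880 × $418 = $22,104.04
Average inventory = 1,163/2 = 581.5; holding cost = 581.5 × $38 = $22,097.00
Total = $22,104.04 + $22,097.00 = $44,201.04

$44,201.04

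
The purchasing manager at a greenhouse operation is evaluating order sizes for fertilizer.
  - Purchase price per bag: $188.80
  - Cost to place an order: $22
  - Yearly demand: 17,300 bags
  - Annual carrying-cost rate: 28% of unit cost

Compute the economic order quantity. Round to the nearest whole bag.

Carrying cost H = $188.8 × 28% = $52.8640/bag/yr
EOQ = √(2DS/H) = √(2 × 17,300 × 22 / 52.864)
    = √(14,399.21) ≈ 120.00

120 bags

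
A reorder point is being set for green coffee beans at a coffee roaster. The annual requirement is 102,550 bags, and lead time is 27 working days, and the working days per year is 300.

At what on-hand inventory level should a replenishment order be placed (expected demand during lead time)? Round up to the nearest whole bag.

9,230 bags

Daily demand d = 102,550 / 300 = 341.833 bags/day
Demand during lead time = 341.833 × 27 = 9,229.50
Reorder point = 9,229.50 → round up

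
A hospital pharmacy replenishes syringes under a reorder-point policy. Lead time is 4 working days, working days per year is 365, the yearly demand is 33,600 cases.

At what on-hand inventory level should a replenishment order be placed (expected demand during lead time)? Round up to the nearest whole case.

Daily demand d = 33,600 / 365 = 92.055 cases/day
Demand during lead time = 92.055 × 4 = 368.22
Reorder point = 368.22 → round up

369 cases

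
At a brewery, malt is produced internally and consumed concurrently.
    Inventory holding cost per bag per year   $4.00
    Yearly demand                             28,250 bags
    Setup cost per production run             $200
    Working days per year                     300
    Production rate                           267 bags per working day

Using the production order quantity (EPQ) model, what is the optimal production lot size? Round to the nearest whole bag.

d = 28,250/300 = 94.1667 bags/day;  effective holding cost H(1 − d/p) = 4·(1 − 94.1667/267) = 2.58926
Q* = √(2DS / H_eff) = √(2·28,250·200 / 2.58926) ≈ 2,089.06

2,089 bags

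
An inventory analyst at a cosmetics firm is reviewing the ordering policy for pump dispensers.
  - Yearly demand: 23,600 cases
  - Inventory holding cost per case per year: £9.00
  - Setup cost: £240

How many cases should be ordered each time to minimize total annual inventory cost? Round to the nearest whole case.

1,122 cases

2DS/H = 2·23,600·240/9 = 1,258,666.67
EOQ = √1,258,666.67 ≈ 1,121.90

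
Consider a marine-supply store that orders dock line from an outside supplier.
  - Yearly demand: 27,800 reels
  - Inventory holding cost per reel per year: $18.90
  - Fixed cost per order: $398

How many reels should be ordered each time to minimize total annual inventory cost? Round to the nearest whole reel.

2DS/H = 2·27,800·398/18.9 = 1,170,835.98
EOQ = √1,170,835.98 ≈ 1,082.05

1,082 reels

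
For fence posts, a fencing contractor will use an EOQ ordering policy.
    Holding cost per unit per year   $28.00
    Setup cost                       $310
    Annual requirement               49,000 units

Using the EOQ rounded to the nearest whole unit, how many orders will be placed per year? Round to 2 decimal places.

2DS/H = 2·49,000·310/28 = 1,085,000.00
EOQ = √1,085,000.00 ≈ 1,041.63 → Q = 1,042
Orders per year = D/Q = 49,000 / 1,042 = 47.025

47.02 orders per year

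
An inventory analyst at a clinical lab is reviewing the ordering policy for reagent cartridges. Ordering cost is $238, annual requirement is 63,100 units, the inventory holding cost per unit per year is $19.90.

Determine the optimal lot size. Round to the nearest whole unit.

1,229 units

2DS/H = 2·63,100·238/19.9 = 1,509,326.63
EOQ = √1,509,326.63 ≈ 1,228.55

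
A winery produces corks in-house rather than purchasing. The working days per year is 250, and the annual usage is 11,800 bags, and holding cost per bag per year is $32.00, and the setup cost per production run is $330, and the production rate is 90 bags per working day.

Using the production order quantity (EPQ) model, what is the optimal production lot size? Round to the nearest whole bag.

715 bags

d = 11,800/250 = 47.2000 bags/day;  effective holding cost H(1 − d/p) = 32·(1 − 47.2000/90) = 15.21778
Q* = √(2DS / H_eff) = √(2·11,800·330 / 15.21778) ≈ 715.38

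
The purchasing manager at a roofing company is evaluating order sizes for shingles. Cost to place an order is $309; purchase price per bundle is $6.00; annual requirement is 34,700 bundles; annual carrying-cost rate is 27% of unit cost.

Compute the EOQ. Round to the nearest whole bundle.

Carrying cost H = $6 × 27% = $1.6200/bundle/yr
Q* = √(2·D·S / H) = √(2·34,700·309 / 1.62) = √13,237,407.4 ≈ 3,638.32

3,638 bundles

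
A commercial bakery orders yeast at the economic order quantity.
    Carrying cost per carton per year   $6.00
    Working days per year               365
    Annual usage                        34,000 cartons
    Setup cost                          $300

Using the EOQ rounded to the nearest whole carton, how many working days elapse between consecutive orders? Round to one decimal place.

19.8 days

Optimal lot size Q* = (2 × 34,000 × $300 / $6)^½ ≈ 1,843.91 → Q = 1,844 cartons
Cycle time = (working days × Q)/D = (365 × 1,844) / 34,000 = 19.796 days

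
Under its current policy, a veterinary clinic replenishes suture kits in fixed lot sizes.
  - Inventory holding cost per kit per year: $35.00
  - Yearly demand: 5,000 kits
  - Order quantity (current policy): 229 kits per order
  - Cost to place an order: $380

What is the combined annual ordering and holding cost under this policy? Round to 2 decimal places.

Annual ordering cost = (D/Q)·S = (5,000/229) × 380 = $8,296.94
Annual holding cost  = (Q/2)·H = (229/2) × 35 = $4,007.50
Total = $8,296.94 + $4,007.50 = $12,304.44

$12,304.44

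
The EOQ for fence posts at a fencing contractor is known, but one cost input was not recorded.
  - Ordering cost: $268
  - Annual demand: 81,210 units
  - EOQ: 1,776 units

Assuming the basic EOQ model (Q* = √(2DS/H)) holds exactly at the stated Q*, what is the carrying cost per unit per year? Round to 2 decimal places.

Since Q* = (2DS/H)^½, squaring gives Q*²·H = 2DS.
H = 2DS / Q² = 2 × 81,210 × 268 / 1,776² = 13.8003

$13.80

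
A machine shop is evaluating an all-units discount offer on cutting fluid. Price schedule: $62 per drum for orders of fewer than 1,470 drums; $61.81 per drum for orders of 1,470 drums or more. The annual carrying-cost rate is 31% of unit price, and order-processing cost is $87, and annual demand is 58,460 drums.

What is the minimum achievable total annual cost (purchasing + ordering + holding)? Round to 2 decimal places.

H₁ = 31%×$62 = $19.2200;  H₂ = 31%×$61.81 = $19.1611
EOQ₁ = √(2×58,460×87/19.2200) = 727.49  (< 1,470, feasible at tier 1)
EOQ₂ = √(2×58,460×87/19.1611) = 728.61  (< 1,470 → use Q = 1,470 at tier-2 price)
TC(tier 1 (EOQ₁), Q≈727.5) = $3,638,502.37
TC(tier 2, Q≈1,470.0) = $3,630,955.89
Minimum at tier 2: $3,630,955.89

$3,630,955.89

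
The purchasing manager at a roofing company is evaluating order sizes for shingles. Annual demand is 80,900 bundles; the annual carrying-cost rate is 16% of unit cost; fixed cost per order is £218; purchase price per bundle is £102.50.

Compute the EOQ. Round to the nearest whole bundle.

1,467 bundles

Carrying cost H = £102.5 × 16% = £16.4000/bundle/yr
Optimal lot size Q* = (2 × 80,900 × £218 / £16.4)^½ ≈ 1,466.55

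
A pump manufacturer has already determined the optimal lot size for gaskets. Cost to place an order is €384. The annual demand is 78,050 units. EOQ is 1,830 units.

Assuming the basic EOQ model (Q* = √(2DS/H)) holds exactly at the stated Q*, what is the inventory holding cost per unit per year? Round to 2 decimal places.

€17.90

From Q* = √(2DS/H) ⇒ Q*² = 2DS/H.
H = 2DS / Q² = 2 × 78,050 × 384 / 1,830² = 17.8991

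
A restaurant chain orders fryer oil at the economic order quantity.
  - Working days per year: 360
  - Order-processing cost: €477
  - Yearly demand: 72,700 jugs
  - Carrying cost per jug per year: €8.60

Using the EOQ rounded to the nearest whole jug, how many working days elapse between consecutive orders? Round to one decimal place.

Optimal lot size Q* = (2 × 72,700 × €477 / €8.6)^½ ≈ 2,839.83 → Q = 2,840 jugs
Cycle time = (working days × Q)/D = (360 × 2,840) / 72,700 = 14.063 days

14.1 days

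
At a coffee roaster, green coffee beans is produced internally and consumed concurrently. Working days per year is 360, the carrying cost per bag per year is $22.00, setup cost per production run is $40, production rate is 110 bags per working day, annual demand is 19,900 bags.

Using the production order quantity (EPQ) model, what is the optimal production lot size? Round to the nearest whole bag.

Daily demand d = 19,900/360 = 55.278; p = 110; 1 − d/p = 0.49747
EPQ = √(2DS / (H(1 − d/p)))
    = √(2 × 19,900 × 40 / (22 × 0.49747)) ≈ 381.39

381 bags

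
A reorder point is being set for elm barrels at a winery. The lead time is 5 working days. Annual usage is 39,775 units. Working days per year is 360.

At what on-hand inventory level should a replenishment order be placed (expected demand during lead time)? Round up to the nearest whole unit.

553 units

Daily demand d = 39,775 / 360 = 110.486 units/day
Demand during lead time = 110.486 × 5 = 552.43
Reorder point = 552.43 → round up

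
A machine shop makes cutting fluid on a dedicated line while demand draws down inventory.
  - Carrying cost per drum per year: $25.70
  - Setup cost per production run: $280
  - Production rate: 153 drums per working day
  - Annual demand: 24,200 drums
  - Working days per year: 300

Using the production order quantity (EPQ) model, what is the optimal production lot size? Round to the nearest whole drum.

d = 24,200/300 = 80.6667 drums/day;  effective holding cost H(1 − d/p) = 25.7·(1 − 80.6667/153) = 12.15011
Q* = √(2DS / H_eff) = √(2·24,200·280 / 12.15011) ≈ 1,056.12

1,056 drums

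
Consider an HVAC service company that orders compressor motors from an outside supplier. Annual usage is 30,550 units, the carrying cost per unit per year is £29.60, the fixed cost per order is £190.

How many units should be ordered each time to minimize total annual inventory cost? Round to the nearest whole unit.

Optimal lot size Q* = (2 × 30,550 × £190 / £29.6)^½ ≈ 626.26

626 units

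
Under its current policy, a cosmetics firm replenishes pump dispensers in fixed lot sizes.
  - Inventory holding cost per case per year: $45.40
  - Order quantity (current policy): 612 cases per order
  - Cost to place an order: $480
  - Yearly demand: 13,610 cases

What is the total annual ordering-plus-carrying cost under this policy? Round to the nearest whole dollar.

$24,567

Annual ordering cost = (D/Q)·S = (13,610/612) × 480 = $10,674.51
Annual holding cost  = (Q/2)·H = (612/2) × 45.4 = $13,892.40
Total = $10,674.51 + $13,892.40 = $24,566.91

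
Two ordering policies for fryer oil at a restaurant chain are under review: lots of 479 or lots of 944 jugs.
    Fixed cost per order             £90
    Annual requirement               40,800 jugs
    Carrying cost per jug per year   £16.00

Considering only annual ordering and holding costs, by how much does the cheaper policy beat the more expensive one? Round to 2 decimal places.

£56.14

Annual cost at Q: ordering D·S/Q plus holding Q·H/2.
TC(479) = (40,800/479)×90 + (479/2)×16 = £11,497.97
TC(944) = (40,800/944)×90 + (944/2)×16 = £11,441.83
Cheaper: Q = 944.  Difference = £56.14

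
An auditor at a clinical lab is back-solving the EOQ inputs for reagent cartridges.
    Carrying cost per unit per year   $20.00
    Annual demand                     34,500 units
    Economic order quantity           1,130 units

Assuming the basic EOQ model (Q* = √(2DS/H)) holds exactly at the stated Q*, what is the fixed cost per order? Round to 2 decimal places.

EOQ relation: Q² = 2DS/H, so rearrange for the unknown.
S = Q²H / (2D) = 1,130² × 20 / (2 × 34,500) = 370.1159

$370.12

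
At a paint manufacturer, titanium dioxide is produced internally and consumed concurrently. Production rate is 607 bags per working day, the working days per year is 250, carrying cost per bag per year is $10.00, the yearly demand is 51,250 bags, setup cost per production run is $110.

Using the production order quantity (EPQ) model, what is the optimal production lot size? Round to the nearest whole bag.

1,305 bags

d = 51,250/250 = 205.0000 bags/day;  effective holding cost H(1 − d/p) = 10·(1 − 205.0000/607) = 6.62273
Q* = √(2DS / H_eff) = √(2·51,250·110 / 6.62273) ≈ 1,304.79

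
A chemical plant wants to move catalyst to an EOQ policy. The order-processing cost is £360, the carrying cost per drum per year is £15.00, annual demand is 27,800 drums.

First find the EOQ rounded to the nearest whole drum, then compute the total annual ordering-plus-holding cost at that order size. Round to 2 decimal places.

2DS/H = 2·27,800·360/15 = 1,334,400.00
EOQ = √1,334,400.00 ≈ 1,155.16 → Q = 1,155 drums
Orders/yr = 27,800/1,155 = 24.069; ordering cost = 24.069 × £360 = £8,664.94
Average inventory = 1,155/2 = 577.5; holding cost = 577.5 × £15 = £8,662.50
Total = £8,664.94 + £8,662.50 = £17,327.44

£17,327.44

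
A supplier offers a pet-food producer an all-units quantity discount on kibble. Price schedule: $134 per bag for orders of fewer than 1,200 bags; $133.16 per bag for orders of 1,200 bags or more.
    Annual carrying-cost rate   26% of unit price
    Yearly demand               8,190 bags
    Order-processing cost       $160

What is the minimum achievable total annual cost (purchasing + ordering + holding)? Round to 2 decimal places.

$1,107,015.56

H₁ = 26%×$134 = $34.8400;  H₂ = 26%×$133.16 = $34.6216
EOQ₁ = √(2×8,190×160/34.8400) = 274.27  (< 1,200, feasible at tier 1)
EOQ₂ = √(2×8,190×160/34.6216) = 275.13  (< 1,200 → use Q = 1,200 at tier-2 price)
TC(tier 1 (EOQ₁), Q≈274.3) = $1,107,015.56
TC(tier 2, Q≈1,200.0) = $1,112,445.36
Minimum at tier 1 (EOQ₁): $1,107,015.56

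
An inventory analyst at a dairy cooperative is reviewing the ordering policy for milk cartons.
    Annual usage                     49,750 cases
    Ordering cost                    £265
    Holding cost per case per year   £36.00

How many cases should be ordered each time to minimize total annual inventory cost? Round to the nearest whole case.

2DS/H = 2·49,750·265/36 = 732,430.56
EOQ = √732,430.56 ≈ 855.82

856 cases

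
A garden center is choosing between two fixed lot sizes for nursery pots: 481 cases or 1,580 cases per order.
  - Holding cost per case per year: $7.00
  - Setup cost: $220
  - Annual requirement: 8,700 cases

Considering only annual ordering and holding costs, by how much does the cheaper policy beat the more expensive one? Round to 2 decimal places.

TC(Q) = (D/Q)S + (Q/2)H
TC(481) = (8,700/481)×220 + (481/2)×7 = $5,662.71
TC(1,580) = (8,700/1,580)×220 + (1,580/2)×7 = $6,741.39
Lots of 481 are cheaper by $1,078.68.

$1,078.68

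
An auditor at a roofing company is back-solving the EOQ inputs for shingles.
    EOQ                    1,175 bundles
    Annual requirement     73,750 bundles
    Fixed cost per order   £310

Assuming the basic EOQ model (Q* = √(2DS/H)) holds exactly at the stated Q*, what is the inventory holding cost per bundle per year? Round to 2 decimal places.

From Q* = √(2DS/H) ⇒ Q*² = 2DS/H.
H = 2DS / Q² = 2 × 73,750 × 310 / 1,175² = 33.1191

£33.12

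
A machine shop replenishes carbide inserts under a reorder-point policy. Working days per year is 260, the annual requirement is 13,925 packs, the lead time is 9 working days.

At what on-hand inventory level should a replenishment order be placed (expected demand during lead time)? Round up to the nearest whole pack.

483 packs

Daily demand d = 13,925 / 260 = 53.558 packs/day
Demand during lead time = 53.558 × 9 = 482.02
Reorder point = 482.02 → round up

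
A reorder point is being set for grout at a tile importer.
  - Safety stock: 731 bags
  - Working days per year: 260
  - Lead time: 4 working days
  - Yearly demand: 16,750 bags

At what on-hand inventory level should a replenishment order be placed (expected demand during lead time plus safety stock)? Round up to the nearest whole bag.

Daily demand d = 16,750 / 260 = 64.423 bags/day
Demand during lead time = 64.423 × 4 = 257.69
Reorder point = 257.69 + 731 = 988.69 → round up

989 bags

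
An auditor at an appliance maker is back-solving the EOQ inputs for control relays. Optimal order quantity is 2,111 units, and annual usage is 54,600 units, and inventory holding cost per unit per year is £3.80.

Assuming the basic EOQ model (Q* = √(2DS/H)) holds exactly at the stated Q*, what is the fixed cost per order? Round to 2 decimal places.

£155.07

EOQ relation: Q² = 2DS/H, so rearrange for the unknown.
S = Q²H / (2D) = 2,111² × 3.8 / (2 × 54,600) = 155.0734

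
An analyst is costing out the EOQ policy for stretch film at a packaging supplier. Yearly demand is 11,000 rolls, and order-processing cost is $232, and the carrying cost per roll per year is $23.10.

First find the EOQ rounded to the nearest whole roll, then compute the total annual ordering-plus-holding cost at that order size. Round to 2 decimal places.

2DS/H = 2·11,000·232/23.1 = 220,952.38
EOQ = √220,952.38 ≈ 470.06 → Q = 470 rolls
Annual ordering cost = (D/Q)·S = (11,000/470) × 232 = $5,429.79
Annual holding cost  = (Q/2)·H = (470/2) × 23.1 = $5,428.50
Total = $5,429.79 + $5,428.50 = $10,858.29

$10,858.29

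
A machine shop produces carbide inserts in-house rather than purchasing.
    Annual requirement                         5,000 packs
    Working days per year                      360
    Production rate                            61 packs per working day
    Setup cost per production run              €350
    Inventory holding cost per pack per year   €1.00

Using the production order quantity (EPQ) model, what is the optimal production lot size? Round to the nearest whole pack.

2,129 packs

d = 5,000/360 = 13.8889 packs/day;  effective holding cost H(1 − d/p) = 1·(1 − 13.8889/61) = 0.77231
Q* = √(2DS / H_eff) = √(2·5,000·350 / 0.77231) ≈ 2,128.81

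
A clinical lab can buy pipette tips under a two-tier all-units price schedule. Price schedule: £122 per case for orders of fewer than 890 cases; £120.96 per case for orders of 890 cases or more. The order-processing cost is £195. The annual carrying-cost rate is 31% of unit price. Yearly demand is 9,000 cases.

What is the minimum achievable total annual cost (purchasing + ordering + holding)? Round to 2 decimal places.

H₁ = 31%×£122 = £37.8200;  H₂ = 31%×£120.96 = £37.4976
EOQ₁ = √(2×9,000×195/37.8200) = 304.64  (< 890, feasible at tier 1)
EOQ₂ = √(2×9,000×195/37.4976) = 305.95  (< 890 → use Q = 890 at tier-2 price)
TC(tier 1 (EOQ₁), Q≈304.6) = £1,109,521.64
TC(tier 2, Q≈890.0) = £1,107,298.34
Minimum at tier 2: £1,107,298.34

£1,107,298.34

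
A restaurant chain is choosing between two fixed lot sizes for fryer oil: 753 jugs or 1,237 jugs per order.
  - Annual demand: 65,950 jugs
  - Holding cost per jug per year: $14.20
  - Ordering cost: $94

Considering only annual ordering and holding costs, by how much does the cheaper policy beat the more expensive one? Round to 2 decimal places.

TC(Q) = (D/Q)S + (Q/2)H
TC(753) = (65,950/753)×94 + (753/2)×14.2 = $13,579.10
TC(1,237) = (65,950/1,237)×94 + (1,237/2)×14.2 = $13,794.26
Cheaper: Q = 753.  Difference = $215.16

$215.16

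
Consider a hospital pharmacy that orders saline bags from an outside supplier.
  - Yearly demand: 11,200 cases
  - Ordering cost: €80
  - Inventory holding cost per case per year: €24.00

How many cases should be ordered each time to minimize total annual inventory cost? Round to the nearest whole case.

273 cases

EOQ = √(2DS/H) = √(2 × 11,200 × 80 / 24)
    = √(74,666.67) ≈ 273.25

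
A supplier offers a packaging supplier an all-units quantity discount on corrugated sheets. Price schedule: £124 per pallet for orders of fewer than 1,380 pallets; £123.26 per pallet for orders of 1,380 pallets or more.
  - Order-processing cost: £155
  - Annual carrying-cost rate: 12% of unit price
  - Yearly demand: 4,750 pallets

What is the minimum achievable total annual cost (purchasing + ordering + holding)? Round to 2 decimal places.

£593,680.90

H₁ = 12%×£124 = £14.8800;  H₂ = 12%×£123.26 = £14.7912
EOQ₁ = √(2×4,750×155/14.8800) = 314.58  (< 1,380, feasible at tier 1)
EOQ₂ = √(2×4,750×155/14.7912) = 315.52  (< 1,380 → use Q = 1,380 at tier-2 price)
TC(tier 1 (EOQ₁), Q≈314.6) = £593,680.90
TC(tier 2, Q≈1,380.0) = £596,224.44
Minimum at tier 1 (EOQ₁): £593,680.90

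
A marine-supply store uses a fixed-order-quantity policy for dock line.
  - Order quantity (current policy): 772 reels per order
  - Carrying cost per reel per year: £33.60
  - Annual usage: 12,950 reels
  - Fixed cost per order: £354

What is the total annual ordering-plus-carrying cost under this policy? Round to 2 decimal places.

Orders/yr = 12,950/772 = 16.775; ordering cost = 16.775 × £354 = £5,938.21
Average inventory = 772/2 = 386; holding cost = 386 × £33.6 = £12,969.60
Total = £5,938.21 + £12,969.60 = £18,907.81

£18,907.81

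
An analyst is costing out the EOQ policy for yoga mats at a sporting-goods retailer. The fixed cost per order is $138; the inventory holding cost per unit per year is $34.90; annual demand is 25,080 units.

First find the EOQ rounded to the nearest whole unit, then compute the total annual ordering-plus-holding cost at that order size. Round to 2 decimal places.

Q* = √(2·D·S / H) = √(2·25,080·138 / 34.9) = √198,340.4 ≈ 445.35 → Q = 445 units
Orders/yr = 25,080/445 = 56.360; ordering cost = 56.360 × $138 = $7,777.62
Average inventory = 445/2 = 222.5; holding cost = 222.5 × $34.9 = $7,765.25
Total = $7,777.62 + $7,765.25 = $15,542.87

$15,542.87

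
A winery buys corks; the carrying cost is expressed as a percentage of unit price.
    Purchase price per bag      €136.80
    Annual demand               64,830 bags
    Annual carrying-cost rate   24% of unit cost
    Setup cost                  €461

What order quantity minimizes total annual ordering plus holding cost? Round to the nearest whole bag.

H = i·C = 0.24 × €136.8 = €32.8320 per bag-year
2DS/H = 2·64,830·461/32.832 = 1,820,579.31
EOQ = √1,820,579.31 ≈ 1,349.29

1,349 bags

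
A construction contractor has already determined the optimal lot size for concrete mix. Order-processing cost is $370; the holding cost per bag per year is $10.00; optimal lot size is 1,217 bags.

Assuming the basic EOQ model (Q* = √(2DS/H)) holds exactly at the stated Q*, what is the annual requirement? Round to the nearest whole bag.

Since Q* = (2DS/H)^½, squaring gives Q*²·H = 2DS.
D = Q²H / (2S) = 1,217² × 10 / (2 × 370) = 20,014.72

20,015 bags per year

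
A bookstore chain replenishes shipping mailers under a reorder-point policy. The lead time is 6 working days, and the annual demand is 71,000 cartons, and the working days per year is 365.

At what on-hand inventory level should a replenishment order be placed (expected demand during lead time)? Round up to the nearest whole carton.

1,168 cartons

Daily demand d = 71,000 / 365 = 194.521 cartons/day
Demand during lead time = 194.521 × 6 = 1,167.12
Reorder point = 1,167.12 → round up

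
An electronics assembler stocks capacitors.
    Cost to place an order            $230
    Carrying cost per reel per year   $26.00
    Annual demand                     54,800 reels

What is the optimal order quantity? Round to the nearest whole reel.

985 reels

EOQ = √(2DS/H) = √(2 × 54,800 × 230 / 26)
    = √(969,538.46) ≈ 984.65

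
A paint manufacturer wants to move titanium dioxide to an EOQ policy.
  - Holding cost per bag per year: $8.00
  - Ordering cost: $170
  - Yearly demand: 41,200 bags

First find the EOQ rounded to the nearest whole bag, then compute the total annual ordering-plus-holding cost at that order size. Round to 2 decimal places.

EOQ = √(2DS/H) = √(2 × 41,200 × 170 / 8)
    = √(1,751,000.00) ≈ 1,323.25 → Q = 1,323 bags
Annual ordering cost = (D/Q)·S = (41,200/1,323) × 170 = $5,294.03
Annual holding cost  = (Q/2)·H = (1,323/2) × 8 = $5,292.00
Total = $5,294.03 + $5,292.00 = $10,586.03

$10,586.03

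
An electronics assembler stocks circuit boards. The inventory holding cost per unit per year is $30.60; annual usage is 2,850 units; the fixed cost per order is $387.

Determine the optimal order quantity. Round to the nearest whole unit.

268 units

EOQ = √(2DS/H) = √(2 × 2,850 × 387 / 30.6)
    = √(72,088.24) ≈ 268.49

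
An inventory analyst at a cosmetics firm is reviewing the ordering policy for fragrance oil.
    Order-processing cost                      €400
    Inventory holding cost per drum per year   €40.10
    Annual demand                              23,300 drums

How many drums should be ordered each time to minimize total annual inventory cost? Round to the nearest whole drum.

2DS/H = 2·23,300·400/40.1 = 464,837.91
EOQ = √464,837.91 ≈ 681.79

682 drums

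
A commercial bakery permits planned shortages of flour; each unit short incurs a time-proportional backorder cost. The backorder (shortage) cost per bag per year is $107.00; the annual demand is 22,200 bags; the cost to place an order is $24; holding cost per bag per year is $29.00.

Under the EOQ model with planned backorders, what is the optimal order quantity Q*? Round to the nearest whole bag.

216 bags

Basic EOQ = √(2·22,200·24/29) = 191.689
Backorder adjustment √((H+b)/b) = √((29+107)/107) = 1.1274
Q* = 191.689 × 1.1274 ≈ 216.11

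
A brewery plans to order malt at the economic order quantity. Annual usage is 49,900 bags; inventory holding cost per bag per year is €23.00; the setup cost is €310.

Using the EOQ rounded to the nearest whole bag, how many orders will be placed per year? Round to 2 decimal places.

2DS/H = 2·49,900·310/23 = 1,345,130.43
EOQ = √1,345,130.43 ≈ 1,159.80 → Q = 1,160
Orders per year = D/Q = 49,900 / 1,160 = 43.017

43.02 orders per year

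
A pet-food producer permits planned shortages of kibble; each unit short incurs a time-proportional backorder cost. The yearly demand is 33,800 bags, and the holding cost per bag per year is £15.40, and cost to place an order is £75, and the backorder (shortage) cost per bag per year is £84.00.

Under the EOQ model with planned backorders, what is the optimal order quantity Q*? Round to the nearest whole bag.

Basic EOQ = √(2·33,800·75/15.4) = 573.778
Backorder adjustment √((H+b)/b) = √((15.4+84)/84) = 1.0878
Q* = 573.778 × 1.0878 ≈ 624.16

624 bags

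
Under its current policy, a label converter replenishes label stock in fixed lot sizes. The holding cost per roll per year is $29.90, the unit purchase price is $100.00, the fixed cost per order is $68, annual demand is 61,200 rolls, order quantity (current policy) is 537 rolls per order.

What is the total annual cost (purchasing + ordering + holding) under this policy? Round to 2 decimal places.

$6,135,777.87

Ordering: D/Q × S = 61,200/537 × $68 = $7,749.72
Holding:  Q/2 × H = 537/2 × $29.9 = $8,028.15
Purchase cost = D·C = 61,200 × 100 = $6,120,000.00
Total = $7,749.72 + $8,028.15 + $6,120,000.00 = $6,135,777.87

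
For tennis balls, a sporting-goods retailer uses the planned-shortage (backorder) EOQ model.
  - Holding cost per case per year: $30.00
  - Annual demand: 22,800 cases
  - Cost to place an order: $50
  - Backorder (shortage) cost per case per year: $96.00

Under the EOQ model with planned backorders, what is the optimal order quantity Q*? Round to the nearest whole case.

316 cases

Q* = √(2DS/H) · √((H + b)/b)
   = √(2 × 22,800 × 50 / 30) · √((30 + 96) / 96)
   = 275.681 × 1.1456 ≈ 315.83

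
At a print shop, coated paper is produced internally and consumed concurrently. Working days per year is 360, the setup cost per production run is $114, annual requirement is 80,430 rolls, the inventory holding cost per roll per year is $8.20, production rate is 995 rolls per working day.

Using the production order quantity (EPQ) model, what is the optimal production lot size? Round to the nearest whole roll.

Daily demand d = 80,430/360 = 223.417; p = 995; 1 − d/p = 0.77546
EPQ = √(2DS / (H(1 − d/p)))
    = √(2 × 80,430 × 114 / (8.2 × 0.77546)) ≈ 1,698.20

1,698 rolls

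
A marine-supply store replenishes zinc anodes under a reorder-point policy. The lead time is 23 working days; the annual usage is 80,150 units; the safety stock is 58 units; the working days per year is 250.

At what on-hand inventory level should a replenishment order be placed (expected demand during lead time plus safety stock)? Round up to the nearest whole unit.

Daily demand d = 80,150 / 250 = 320.600 units/day
Demand during lead time = 320.600 × 23 = 7,373.80
Reorder point = 7,373.80 + 58 = 7,431.80 → round up

7,432 units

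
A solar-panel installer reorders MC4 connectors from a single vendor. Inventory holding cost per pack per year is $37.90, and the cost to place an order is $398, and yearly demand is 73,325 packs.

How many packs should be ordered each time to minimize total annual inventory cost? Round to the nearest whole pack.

1,241 packs

EOQ = √(2DS/H) = √(2 × 73,325 × 398 / 37.9)
    = √(1,540,018.47) ≈ 1,240.97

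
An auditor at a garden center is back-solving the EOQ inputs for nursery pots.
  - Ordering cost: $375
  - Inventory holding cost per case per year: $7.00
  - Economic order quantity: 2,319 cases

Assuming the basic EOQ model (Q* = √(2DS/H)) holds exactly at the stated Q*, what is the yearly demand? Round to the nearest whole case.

From Q* = √(2DS/H) ⇒ Q*² = 2DS/H.
D = Q²H / (2S) = 2,319² × 7 / (2 × 375) = 50,192.44

50,192 cases per year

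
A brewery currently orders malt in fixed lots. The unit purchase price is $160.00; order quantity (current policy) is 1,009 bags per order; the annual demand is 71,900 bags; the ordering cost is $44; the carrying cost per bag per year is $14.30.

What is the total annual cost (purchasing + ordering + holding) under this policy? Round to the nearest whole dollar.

Annual ordering cost = (D/Q)·S = (71,900/1,009) × 44 = $3,135.38
Annual holding cost  = (Q/2)·H = (1,009/2) × 14.3 = $7,214.35
Purchase cost = D·C = 71,900 × 160 = $11,504,000.00
Total = $3,135.38 + $7,214.35 + $11,504,000.00 = $11,514,349.73

$11,514,350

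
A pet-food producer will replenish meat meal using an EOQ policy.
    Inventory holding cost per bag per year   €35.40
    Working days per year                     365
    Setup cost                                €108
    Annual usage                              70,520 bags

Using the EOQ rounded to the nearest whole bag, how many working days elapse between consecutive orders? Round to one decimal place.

Optimal lot size Q* = (2 × 70,520 × €108 / €35.4)^½ ≈ 655.97 → Q = 656 bags
Cycle time = (working days × Q)/D = (365 × 656) / 70,520 = 3.395 days

3.4 days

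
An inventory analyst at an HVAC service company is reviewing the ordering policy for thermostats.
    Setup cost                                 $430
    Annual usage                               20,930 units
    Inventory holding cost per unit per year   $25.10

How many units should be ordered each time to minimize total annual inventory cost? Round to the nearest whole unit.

847 units

Optimal lot size Q* = (2 × 20,930 × $430 / $25.1)^½ ≈ 846.83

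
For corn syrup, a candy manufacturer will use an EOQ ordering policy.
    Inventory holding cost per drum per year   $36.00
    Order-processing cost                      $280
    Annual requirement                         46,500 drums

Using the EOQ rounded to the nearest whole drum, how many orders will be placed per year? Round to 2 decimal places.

Q* = √(2·D·S / H) = √(2·46,500·280 / 36) = √723,333.3 ≈ 850.49 → Q = 850
Orders per year = D/Q = 46,500 / 850 = 54.706

54.71 orders per year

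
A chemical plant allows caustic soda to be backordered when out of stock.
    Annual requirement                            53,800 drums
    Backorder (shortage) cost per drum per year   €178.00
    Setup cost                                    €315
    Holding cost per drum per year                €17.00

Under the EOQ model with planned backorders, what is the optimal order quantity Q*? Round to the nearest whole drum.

Basic EOQ = √(2·53,800·315/17) = 1,412.007
Backorder adjustment √((H+b)/b) = √((17+178)/178) = 1.0467
Q* = 1,412.007 × 1.0467 ≈ 1,477.90

1,478 drums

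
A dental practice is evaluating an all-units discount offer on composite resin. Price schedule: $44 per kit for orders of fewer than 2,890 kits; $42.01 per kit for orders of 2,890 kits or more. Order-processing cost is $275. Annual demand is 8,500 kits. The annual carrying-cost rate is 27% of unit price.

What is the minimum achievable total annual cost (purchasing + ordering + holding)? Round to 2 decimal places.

H₁ = 27%×$44 = $11.8800;  H₂ = 27%×$42.01 = $11.3427
EOQ₁ = √(2×8,500×275/11.8800) = 627.31  (< 2,890, feasible at tier 1)
EOQ₂ = √(2×8,500×275/11.3427) = 642.00  (< 2,890 → use Q = 2,890 at tier-2 price)
TC(tier 1 (EOQ₁), Q≈627.3) = $381,452.45
TC(tier 2, Q≈2,890.0) = $374,284.03
Minimum at tier 2: $374,284.03

$374,284.03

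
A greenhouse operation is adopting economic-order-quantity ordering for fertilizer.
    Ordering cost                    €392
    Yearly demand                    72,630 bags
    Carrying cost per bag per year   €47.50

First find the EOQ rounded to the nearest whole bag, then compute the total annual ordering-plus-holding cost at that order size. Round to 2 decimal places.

€52,007.13

2DS/H = 2·72,630·392/47.5 = 1,198,777.26
EOQ = √1,198,777.26 ≈ 1,094.89 → Q = 1,095 bags
Orders/yr = 72,630/1,095 = 66.329; ordering cost = 66.329 × €392 = €26,000.88
Average inventory = 1,095/2 = 547.5; holding cost = 547.5 × €47.5 = €26,006.25
Total = €26,000.88 + €26,006.25 = €52,007.13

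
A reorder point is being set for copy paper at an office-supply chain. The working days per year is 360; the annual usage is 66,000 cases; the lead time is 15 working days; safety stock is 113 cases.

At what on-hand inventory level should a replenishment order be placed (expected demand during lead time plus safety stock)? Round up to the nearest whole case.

Daily demand d = 66,000 / 360 = 183.333 cases/day
Demand during lead time = 183.333 × 15 = 2,750.00
Reorder point = 2,750.00 + 113 = 2,863.00 → round up

2,863 cases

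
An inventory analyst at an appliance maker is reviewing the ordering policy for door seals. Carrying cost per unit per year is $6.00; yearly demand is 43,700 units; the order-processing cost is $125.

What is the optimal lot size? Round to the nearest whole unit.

2DS/H = 2·43,700·125/6 = 1,820,833.33
EOQ = √1,820,833.33 ≈ 1,349.38

1,349 units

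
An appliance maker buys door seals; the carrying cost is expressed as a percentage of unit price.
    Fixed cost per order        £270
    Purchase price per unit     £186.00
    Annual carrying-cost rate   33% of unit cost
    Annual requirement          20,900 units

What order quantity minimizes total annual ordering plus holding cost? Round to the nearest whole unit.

429 units

Carrying cost H = £186 × 33% = £61.3800/unit/yr
Optimal lot size Q* = (2 × 20,900 × £270 / £61.38)^½ ≈ 428.80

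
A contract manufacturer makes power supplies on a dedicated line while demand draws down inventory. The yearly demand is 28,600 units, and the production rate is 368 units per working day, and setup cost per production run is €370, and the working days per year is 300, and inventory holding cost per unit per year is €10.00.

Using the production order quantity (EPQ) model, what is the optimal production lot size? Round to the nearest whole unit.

d = 28,600/300 = 95.3333 units/day;  effective holding cost H(1 − d/p) = 10·(1 − 95.3333/368) = 7.40942
Q* = √(2DS / H_eff) = √(2·28,600·370 / 7.40942) ≈ 1,690.08

1,690 units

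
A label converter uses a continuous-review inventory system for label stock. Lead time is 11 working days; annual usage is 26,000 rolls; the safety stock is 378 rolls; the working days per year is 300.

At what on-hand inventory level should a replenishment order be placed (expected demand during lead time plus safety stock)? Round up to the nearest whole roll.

Daily demand d = 26,000 / 300 = 86.667 rolls/day
Demand during lead time = 86.667 × 11 = 953.33
Reorder point = 953.33 + 378 = 1,331.33 → round up

1,332 rolls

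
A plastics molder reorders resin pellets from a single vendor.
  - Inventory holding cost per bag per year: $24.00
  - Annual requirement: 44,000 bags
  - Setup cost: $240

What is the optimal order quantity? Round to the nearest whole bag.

Q* = √(2·D·S / H) = √(2·44,000·240 / 24) = √880,000.0 ≈ 938.08

938 bags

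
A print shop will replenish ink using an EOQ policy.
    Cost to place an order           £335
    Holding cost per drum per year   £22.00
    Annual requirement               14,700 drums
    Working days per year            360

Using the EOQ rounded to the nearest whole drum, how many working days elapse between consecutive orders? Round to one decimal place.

16.4 days

2DS/H = 2·14,700·335/22 = 447,681.82
EOQ = √447,681.82 ≈ 669.09 → Q = 669 drums
Cycle time = (working days × Q)/D = (360 × 669) / 14,700 = 16.384 days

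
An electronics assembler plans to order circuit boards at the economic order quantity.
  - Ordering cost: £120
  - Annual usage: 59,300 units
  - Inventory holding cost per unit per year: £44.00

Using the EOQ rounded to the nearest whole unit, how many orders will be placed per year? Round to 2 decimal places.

EOQ = √(2DS/H) = √(2 × 59,300 × 120 / 44)
    = √(323,454.55) ≈ 568.73 → Q = 569
Orders per year = D/Q = 59,300 / 569 = 104.218

104.22 orders per year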